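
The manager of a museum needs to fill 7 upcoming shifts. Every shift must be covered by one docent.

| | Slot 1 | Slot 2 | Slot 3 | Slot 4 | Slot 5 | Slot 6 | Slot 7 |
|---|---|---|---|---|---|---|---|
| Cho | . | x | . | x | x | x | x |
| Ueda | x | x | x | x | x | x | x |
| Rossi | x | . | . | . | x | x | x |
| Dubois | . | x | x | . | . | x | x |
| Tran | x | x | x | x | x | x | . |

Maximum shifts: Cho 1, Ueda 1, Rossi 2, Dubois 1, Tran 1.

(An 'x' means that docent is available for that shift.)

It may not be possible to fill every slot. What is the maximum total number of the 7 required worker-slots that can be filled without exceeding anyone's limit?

6

Total capacity across all docents is 1+1+2+1+1 = 6, and 7 slots are needed, so at most 6 can be filled.
An assignment achieving 6: Slot 1→Ueda, Slot 2→Tran, Slot 3→Dubois, Slot 4→Cho, Slot 5→Rossi, Slot 7→Rossi.
Loads: Cho 1/1, Ueda 1/1, Rossi 2/2, Dubois 1/1, Tran 1/1.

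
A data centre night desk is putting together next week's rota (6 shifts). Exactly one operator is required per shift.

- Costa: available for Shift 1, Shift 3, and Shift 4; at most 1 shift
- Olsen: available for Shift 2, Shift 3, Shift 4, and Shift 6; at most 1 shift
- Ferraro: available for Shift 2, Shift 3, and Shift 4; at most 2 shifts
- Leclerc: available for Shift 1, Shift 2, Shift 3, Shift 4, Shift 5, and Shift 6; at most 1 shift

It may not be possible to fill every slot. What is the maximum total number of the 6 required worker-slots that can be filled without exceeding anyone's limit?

Total capacity across all operators is 1+1+2+1 = 5, and 6 slots are needed, so at most 5 can be filled.
An assignment achieving 5: Shift 1→Costa, Shift 2→Ferraro, Shift 3→Ferraro, Shift 5→Leclerc, Shift 6→Olsen.
Loads: Costa 1/1, Olsen 1/1, Ferraro 2/2, Leclerc 1/1.

5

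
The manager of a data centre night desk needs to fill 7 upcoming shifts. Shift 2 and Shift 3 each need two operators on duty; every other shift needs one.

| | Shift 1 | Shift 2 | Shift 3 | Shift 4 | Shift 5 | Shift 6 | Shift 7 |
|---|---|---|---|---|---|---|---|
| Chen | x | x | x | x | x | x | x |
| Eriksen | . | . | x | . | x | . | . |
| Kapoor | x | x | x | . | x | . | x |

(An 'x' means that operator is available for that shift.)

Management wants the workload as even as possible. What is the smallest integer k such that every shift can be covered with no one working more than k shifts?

4

With 3 operators and 9 worker-slots to fill, someone must work at least ⌈9/3⌉ = 3 shifts, so k ≥ 3.
k = 3 is infeasible (exhaustive check).
k = 4 works: Shift 1→Chen, Shift 2→Chen+Kapoor, Shift 3→Eriksen+Kapoor, Shift 4→Chen, Shift 5→Eriksen, Shift 6→Chen, Shift 7→Kapoor.
Loads: Chen 4, Eriksen 2, Kapoor 3 — all ≤ 4.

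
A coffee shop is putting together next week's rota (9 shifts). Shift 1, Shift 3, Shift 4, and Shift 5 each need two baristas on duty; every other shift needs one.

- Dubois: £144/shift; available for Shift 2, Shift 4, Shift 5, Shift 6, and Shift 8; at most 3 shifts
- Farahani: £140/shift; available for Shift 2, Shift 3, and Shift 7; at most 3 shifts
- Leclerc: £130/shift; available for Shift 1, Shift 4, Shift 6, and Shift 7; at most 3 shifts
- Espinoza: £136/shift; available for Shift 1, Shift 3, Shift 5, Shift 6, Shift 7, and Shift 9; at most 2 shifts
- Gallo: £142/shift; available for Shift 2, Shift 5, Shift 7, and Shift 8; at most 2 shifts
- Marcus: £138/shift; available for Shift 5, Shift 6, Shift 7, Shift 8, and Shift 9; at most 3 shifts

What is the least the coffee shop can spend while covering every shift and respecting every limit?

£1782

Shift 1 can only be covered by Leclerc and Espinoza, so that assignment is forced.
Shift 3 can only be covered by Farahani and Espinoza, so that assignment is forced.
Shift 4 can only be covered by Dubois and Leclerc, so that assignment is forced.
Picking the cheapest available barista for each shift independently would cost £1764, but that ignores the shift limits.
An optimal schedule: Shift 1→Leclerc+Espinoza, Shift 2→Farahani, Shift 3→Espinoza+Farahani, Shift 4→Leclerc+Dubois, Shift 5→Marcus+Gallo, Shift 6→Leclerc, Shift 7→Farahani, Shift 8→Marcus, Shift 9→Marcus.
Total: 130 + 136 + 140 + 136 + 140 + 130 + 144 + 138 + 142 + 130 + 140 + 138 + 138 = £1782.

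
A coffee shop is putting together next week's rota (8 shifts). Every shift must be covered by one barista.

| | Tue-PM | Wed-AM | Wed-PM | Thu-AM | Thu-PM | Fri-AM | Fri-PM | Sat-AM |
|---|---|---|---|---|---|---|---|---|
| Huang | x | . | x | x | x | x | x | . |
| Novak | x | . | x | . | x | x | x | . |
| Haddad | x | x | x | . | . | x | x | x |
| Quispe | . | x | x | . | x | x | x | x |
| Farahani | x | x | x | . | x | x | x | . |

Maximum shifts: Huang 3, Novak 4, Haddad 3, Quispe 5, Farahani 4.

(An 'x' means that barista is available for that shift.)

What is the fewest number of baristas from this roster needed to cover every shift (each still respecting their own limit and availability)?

2

8 slots to fill and no one can take more than 5, so at least ⌈8/5⌉ = 2 baristas are needed.
Huang and Quispe alone can cover everything: Tue-PM→Huang, Wed-AM→Quispe, Wed-PM→Huang, Thu-AM→Huang, Thu-PM→Quispe, Fri-AM→Quispe, Fri-PM→Quispe, Sat-AM→Quispe.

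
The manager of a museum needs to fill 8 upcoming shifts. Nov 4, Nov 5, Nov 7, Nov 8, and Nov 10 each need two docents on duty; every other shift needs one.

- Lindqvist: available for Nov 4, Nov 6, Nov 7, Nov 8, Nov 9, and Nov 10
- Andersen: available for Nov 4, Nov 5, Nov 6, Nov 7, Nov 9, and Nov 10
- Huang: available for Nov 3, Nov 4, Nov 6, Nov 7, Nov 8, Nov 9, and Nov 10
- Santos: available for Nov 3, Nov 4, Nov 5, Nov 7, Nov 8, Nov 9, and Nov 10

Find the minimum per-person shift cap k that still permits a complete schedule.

With 4 docents and 13 worker-slots to fill, someone must work at least ⌈13/4⌉ = 4 shifts, so k ≥ 4.
k = 4 works: Nov 3→Huang, Nov 4→Lindqvist+Andersen, Nov 5→Andersen+Santos, Nov 6→Lindqvist, Nov 7→Andersen+Huang, Nov 8→Lindqvist+Huang, Nov 9→Lindqvist, Nov 10→Andersen+Huang.
Loads: Lindqvist 4, Andersen 4, Huang 4, Santos 1 — all ≤ 4.

4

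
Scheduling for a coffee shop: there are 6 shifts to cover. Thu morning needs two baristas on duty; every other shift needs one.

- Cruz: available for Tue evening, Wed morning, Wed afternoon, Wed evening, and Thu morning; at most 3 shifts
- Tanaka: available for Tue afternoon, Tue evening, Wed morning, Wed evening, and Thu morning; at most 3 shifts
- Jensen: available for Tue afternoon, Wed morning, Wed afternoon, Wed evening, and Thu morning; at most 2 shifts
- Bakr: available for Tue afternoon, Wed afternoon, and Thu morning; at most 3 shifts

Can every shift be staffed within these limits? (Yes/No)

One valid schedule: Tue afternoon→Tanaka, Tue evening→Cruz, Wed morning→Cruz, Wed afternoon→Cruz, Wed evening→Tanaka, Thu morning→Tanaka+Jensen.
Loads: Cruz 3/3, Tanaka 3/3, Jensen 1/2, Bakr 0/3 — all within limits.

Yes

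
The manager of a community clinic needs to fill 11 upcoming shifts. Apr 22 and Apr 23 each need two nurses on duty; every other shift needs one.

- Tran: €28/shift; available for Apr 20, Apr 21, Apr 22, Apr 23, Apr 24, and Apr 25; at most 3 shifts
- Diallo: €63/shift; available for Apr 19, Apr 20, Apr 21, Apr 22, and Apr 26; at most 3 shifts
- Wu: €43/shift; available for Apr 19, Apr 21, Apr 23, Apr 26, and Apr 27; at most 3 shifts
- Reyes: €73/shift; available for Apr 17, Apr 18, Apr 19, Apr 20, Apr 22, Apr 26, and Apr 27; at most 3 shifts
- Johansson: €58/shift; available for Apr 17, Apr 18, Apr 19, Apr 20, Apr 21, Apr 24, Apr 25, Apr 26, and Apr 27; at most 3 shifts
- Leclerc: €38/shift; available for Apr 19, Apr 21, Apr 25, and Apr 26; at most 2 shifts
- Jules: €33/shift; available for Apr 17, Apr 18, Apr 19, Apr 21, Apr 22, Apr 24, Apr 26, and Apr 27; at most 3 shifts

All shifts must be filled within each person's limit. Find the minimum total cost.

Apr 23 can only be covered by Tran and Wu, so that assignment is forced.
Picking the cheapest available nurse for each shift independently would cost €409, but that ignores the shift limits.
An optimal schedule: Apr 17→Jules, Apr 18→Jules, Apr 19→Leclerc, Apr 20→Johansson, Apr 21→Wu, Apr 22→Tran+Jules, Apr 23→Tran+Wu, Apr 24→Tran, Apr 25→Leclerc, Apr 26→Johansson, Apr 27→Wu.
Total: 33 + 33 + 38 + 58 + 43 + 28 + 33 + 28 + 43 + 28 + 38 + 58 + 43 = €504.

€504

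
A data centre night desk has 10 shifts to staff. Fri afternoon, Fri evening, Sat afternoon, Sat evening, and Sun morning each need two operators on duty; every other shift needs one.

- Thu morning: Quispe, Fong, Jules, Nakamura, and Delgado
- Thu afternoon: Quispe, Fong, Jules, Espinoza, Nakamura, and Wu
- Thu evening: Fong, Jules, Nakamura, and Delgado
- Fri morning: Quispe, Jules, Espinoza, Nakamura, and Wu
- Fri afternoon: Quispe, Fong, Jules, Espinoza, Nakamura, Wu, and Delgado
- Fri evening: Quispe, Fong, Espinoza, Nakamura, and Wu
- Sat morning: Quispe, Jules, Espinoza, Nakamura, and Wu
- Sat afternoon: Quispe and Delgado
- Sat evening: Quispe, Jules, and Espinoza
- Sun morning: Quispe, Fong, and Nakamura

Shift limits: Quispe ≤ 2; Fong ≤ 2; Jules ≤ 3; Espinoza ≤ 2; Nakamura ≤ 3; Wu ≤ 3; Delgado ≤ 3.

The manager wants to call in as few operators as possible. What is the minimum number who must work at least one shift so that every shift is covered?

15 slots to fill and no one can take more than 3, so at least ⌈15/3⌉ = 5 operators are needed.
Any 5 operators together have capacity at most 3+3+3+3+2 = 14 < 15 slots, so 5 can never suffice.
Quispe, Fong, Jules, Espinoza, Nakamura, and Delgado alone can cover everything: Thu morning→Delgado, Thu afternoon→Espinoza, Thu evening→Fong, Fri morning→Jules, Fri afternoon→Nakamura+Delgado, Fri evening→Espinoza+Nakamura, Sat morning→Jules, Sat afternoon→Quispe+Delgado, Sat evening→Quispe+Jules, Sun morning→Fong+Nakamura.

6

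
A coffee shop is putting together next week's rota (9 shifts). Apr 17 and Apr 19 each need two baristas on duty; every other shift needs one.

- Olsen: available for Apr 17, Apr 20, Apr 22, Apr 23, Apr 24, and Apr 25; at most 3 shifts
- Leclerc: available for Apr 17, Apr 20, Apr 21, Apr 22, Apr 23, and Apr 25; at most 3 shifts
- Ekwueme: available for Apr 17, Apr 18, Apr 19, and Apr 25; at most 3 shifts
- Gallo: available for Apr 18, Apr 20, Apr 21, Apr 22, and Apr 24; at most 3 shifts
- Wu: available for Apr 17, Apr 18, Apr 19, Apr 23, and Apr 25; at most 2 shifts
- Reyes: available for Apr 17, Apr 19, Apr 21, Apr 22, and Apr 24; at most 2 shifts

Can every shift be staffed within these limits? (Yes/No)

Yes

One valid schedule: Apr 17→Ekwueme+Wu, Apr 18→Ekwueme, Apr 19→Ekwueme+Wu, Apr 20→Olsen, Apr 21→Leclerc, Apr 22→Leclerc, Apr 23→Olsen, Apr 24→Olsen, Apr 25→Leclerc.
Loads: Olsen 3/3, Leclerc 3/3, Ekwueme 3/3, Gallo 0/3, Wu 2/2, Reyes 0/2 — all within limits.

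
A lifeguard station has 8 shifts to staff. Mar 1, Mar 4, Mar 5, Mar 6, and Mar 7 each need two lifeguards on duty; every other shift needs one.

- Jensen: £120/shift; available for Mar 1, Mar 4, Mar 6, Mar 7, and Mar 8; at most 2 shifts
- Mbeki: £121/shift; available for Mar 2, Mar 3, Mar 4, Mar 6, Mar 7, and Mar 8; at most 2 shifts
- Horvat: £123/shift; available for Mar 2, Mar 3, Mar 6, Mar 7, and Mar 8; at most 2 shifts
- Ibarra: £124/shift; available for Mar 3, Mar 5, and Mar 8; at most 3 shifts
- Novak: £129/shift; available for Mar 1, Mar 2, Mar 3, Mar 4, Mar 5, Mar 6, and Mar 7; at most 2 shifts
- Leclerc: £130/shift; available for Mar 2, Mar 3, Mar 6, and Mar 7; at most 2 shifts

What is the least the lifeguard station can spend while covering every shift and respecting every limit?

£1618

Mar 1 can only be covered by Jensen and Novak, so that assignment is forced.
Mar 5 can only be covered by Ibarra and Novak, so that assignment is forced.
Picking the cheapest available lifeguard for each shift independently would cost £1587, but that ignores the shift limits.
An optimal schedule: Mar 1→Jensen+Novak, Mar 2→Mbeki, Mar 3→Ibarra, Mar 4→Jensen+Mbeki, Mar 5→Ibarra+Novak, Mar 6→Horvat+Leclerc, Mar 7→Horvat+Leclerc, Mar 8→Ibarra.
Total: 120 + 129 + 121 + 124 + 120 + 121 + 124 + 129 + 123 + 130 + 123 + 130 + 124 = £1618.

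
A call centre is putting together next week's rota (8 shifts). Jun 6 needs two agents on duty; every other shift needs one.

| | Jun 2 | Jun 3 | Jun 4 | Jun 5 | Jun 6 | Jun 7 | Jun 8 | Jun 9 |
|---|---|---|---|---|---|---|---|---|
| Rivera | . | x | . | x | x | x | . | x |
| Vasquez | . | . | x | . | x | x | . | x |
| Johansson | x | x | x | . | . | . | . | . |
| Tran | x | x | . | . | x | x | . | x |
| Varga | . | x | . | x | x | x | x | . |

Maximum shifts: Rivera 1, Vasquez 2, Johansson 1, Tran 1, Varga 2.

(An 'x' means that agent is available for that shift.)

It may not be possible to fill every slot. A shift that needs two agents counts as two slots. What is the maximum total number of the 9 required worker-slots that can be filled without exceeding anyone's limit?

Total capacity across all agents is 1+2+1+1+2 = 7, and 9 slots are needed, so at most 7 can be filled.
An assignment achieving 7: Jun 2→Johansson, Jun 3→Tran, Jun 4→Vasquez, Jun 5→Rivera, Jun 6→Varga, Jun 8→Varga, Jun 9→Vasquez.
Loads: Rivera 1/1, Vasquez 2/2, Johansson 1/1, Tran 1/1, Varga 2/2.

7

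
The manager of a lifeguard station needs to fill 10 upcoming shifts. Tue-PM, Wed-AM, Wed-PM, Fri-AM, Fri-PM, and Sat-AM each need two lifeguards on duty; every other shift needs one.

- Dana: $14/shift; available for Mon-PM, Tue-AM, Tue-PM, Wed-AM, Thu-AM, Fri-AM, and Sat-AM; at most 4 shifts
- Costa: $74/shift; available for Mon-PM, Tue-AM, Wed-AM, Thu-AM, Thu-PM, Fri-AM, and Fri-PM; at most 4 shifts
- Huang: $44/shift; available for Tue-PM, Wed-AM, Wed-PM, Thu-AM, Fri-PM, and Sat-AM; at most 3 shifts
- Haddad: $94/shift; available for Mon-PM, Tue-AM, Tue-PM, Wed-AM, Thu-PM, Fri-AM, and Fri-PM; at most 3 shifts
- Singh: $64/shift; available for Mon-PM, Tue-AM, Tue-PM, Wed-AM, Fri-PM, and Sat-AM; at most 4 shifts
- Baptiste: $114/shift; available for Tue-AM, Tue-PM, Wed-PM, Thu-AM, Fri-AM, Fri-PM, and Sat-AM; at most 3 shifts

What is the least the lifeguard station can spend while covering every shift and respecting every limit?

Wed-PM can only be covered by Huang and Baptiste, so that assignment is forced.
Picking the cheapest available lifeguard for each shift independently would cost $644, but that ignores the shift limits.
An optimal schedule: Mon-PM→Dana, Tue-AM→Dana, Tue-PM→Huang+Singh, Wed-AM→Singh+Costa, Wed-PM→Huang+Baptiste, Thu-AM→Dana, Thu-PM→Costa, Fri-AM→Dana+Costa, Fri-PM→Singh+Costa, Sat-AM→Huang+Singh.
Total: 14 + 14 + 44 + 64 + 64 + 74 + 44 + 114 + 14 + 74 + 14 + 74 + 64 + 74 + 44 + 64 = $854.

$854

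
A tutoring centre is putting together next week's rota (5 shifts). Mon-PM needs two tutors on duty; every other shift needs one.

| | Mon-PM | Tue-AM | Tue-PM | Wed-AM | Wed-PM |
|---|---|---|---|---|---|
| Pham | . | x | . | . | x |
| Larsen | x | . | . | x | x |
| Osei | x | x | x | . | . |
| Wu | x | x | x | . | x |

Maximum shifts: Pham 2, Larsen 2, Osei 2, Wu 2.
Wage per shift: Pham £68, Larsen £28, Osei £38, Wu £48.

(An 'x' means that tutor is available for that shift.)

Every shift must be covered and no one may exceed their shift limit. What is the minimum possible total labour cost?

£228

Wed-AM can only be covered by Larsen, so that assignment is forced.
Picking the cheapest available tutor for each shift independently would cost £198, but that ignores the shift limits.
An optimal schedule: Mon-PM→Larsen+Osei, Tue-AM→Wu, Tue-PM→Osei, Wed-AM→Larsen, Wed-PM→Wu.
Total: 28 + 38 + 48 + 38 + 28 + 48 = £228.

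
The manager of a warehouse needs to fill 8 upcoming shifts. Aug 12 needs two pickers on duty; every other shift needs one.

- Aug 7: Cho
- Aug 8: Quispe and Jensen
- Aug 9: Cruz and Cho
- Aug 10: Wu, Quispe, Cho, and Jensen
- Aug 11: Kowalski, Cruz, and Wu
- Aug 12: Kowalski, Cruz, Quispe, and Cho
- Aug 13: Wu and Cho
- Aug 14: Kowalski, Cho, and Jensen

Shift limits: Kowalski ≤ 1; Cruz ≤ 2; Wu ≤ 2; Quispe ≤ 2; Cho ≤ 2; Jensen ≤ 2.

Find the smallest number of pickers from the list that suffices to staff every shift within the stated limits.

9 slots to fill and no one can take more than 2, so at least ⌈9/2⌉ = 5 pickers are needed.
Kowalski, Cruz, Wu, Quispe, and Cho alone can cover everything: Aug 7→Cho, Aug 8→Quispe, Aug 9→Cruz, Aug 10→Wu, Aug 11→Cruz, Aug 12→Quispe+Cho, Aug 13→Wu, Aug 14→Kowalski.

5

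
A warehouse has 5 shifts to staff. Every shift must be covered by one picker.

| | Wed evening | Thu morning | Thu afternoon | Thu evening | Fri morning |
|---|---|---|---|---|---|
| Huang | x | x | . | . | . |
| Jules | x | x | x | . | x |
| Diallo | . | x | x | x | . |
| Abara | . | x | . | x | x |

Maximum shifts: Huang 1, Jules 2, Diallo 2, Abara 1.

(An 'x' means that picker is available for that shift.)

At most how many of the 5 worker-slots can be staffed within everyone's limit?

5

Total capacity across all pickers is 1+2+2+1 = 6, and 5 slots are needed, so at most 5 can be filled.
An assignment achieving 5: Wed evening→Huang, Thu morning→Diallo, Thu afternoon→Jules, Thu evening→Diallo, Fri morning→Jules.
Loads: Huang 1/1, Jules 2/2, Diallo 2/2, Abara 0/1.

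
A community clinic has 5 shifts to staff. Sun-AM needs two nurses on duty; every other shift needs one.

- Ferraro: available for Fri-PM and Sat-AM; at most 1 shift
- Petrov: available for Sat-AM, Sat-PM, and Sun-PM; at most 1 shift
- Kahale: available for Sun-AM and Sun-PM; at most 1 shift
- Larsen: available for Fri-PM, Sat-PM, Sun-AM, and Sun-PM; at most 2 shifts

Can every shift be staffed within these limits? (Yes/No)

No

Shifts {Fri-PM, Sat-AM, Sat-PM, Sun-AM, Sun-PM} need 6 worker-slots in total, but the nurses available for any of those shifts (Ferraro, Petrov, Kahale, and Larsen) can supply at most 5 among them. So no valid schedule exists.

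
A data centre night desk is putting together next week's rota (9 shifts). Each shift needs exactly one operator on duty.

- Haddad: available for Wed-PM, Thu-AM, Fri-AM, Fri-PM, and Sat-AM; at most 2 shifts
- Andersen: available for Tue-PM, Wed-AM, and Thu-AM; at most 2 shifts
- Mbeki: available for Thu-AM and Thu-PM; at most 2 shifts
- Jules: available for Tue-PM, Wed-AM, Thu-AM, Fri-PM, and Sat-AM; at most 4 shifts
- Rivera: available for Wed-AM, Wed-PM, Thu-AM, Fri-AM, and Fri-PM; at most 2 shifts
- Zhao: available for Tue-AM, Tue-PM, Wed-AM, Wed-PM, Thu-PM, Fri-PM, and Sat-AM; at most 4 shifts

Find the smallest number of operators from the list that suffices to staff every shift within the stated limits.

3

9 slots to fill and no one can take more than 4, so at least ⌈9/4⌉ = 3 operators are needed.
Haddad, Jules, and Zhao alone can cover everything: Tue-AM→Zhao, Tue-PM→Jules, Wed-AM→Jules, Wed-PM→Haddad, Thu-AM→Jules, Thu-PM→Zhao, Fri-AM→Haddad, Fri-PM→Jules, Sat-AM→Zhao.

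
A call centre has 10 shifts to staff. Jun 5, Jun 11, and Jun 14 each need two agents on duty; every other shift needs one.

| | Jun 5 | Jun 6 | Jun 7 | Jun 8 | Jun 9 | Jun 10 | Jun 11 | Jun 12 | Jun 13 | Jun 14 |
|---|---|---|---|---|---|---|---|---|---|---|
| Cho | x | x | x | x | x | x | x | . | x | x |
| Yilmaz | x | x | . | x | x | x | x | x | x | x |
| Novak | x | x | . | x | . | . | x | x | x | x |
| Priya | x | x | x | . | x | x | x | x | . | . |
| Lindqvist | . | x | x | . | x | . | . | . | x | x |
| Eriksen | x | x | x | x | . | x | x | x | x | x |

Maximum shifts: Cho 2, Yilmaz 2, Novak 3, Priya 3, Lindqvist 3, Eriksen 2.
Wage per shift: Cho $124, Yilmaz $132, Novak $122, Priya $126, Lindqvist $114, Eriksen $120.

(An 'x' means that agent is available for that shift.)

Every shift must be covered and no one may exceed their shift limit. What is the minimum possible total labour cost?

Picking the cheapest available agent for each shift independently would cost $1534, but that ignores the shift limits.
An optimal schedule: Jun 5→Novak+Priya, Jun 6→Priya, Jun 7→Lindqvist, Jun 8→Eriksen, Jun 9→Lindqvist, Jun 10→Eriksen, Jun 11→Cho+Priya, Jun 12→Novak, Jun 13→Lindqvist, Jun 14→Novak+Cho.
Total: 122 + 126 + 126 + 114 + 120 + 114 + 120 + 124 + 126 + 122 + 114 + 122 + 124 = $1574.

$1574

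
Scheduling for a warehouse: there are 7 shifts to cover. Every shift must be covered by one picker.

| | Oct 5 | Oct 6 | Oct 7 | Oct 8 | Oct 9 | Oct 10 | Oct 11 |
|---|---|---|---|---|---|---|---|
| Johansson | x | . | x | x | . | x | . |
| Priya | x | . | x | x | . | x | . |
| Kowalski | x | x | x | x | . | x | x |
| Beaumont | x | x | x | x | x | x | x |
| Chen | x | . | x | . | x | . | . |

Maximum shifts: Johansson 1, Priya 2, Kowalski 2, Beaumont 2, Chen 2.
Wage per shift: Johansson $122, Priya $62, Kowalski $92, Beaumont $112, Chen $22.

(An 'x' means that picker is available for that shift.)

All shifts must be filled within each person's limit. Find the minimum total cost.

$464

Picking the cheapest available picker for each shift independently would cost $374, but that ignores the shift limits.
An optimal schedule: Oct 5→Chen, Oct 6→Kowalski, Oct 7→Beaumont, Oct 8→Priya, Oct 9→Chen, Oct 10→Priya, Oct 11→Kowalski.
Total: 22 + 92 + 112 + 62 + 22 + 62 + 92 = $464.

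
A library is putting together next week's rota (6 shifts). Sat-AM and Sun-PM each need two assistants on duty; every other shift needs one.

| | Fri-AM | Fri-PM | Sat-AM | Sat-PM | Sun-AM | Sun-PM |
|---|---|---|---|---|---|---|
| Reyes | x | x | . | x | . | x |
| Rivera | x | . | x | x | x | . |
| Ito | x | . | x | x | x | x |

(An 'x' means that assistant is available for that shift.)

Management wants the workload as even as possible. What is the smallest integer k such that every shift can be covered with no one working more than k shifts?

3

With 3 assistants and 8 worker-slots to fill, someone must work at least ⌈8/3⌉ = 3 shifts, so k ≥ 3.
k = 3 works: Fri-AM→Reyes, Fri-PM→Reyes, Sat-AM→Rivera+Ito, Sat-PM→Rivera, Sun-AM→Rivera, Sun-PM→Reyes+Ito.
Loads: Reyes 3, Rivera 3, Ito 2 — all ≤ 3.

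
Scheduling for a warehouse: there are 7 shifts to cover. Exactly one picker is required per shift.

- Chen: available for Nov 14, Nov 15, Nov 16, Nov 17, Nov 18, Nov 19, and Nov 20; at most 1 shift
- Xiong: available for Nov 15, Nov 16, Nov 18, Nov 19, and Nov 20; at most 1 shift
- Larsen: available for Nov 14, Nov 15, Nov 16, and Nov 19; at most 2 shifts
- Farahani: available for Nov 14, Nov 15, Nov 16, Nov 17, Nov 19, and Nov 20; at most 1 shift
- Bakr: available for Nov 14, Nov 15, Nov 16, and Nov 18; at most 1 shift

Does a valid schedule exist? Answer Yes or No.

No

Total capacity is 1+1+2+1+1 = 6 but 7 worker-slots are needed — infeasible.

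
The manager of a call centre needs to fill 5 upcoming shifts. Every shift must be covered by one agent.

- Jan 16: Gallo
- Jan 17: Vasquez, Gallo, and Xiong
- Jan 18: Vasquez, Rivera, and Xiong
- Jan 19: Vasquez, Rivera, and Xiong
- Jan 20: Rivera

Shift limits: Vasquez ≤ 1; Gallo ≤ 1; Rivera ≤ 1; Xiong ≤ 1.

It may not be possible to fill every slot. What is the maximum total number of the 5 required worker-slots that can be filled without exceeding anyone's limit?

4

Total capacity across all agents is 1+1+1+1 = 4, and 5 slots are needed, so at most 4 can be filled.
An assignment achieving 4: Jan 16→Gallo, Jan 17→Vasquez, Jan 18→Xiong, Jan 20→Rivera.
Loads: Vasquez 1/1, Gallo 1/1, Rivera 1/1, Xiong 1/1.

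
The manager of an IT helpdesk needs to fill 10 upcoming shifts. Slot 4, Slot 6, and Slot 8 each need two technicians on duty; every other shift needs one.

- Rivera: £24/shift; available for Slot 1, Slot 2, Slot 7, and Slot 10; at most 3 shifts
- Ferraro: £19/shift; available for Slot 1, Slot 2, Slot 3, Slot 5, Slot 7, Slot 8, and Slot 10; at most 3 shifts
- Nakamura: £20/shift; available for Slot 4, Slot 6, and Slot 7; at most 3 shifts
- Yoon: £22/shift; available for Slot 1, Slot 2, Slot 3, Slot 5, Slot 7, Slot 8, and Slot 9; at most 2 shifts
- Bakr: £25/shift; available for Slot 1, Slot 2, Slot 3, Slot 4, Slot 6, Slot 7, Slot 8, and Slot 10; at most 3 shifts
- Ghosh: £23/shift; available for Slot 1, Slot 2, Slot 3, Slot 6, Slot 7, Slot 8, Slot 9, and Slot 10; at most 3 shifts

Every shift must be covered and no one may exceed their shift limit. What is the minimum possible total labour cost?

£279

Slot 4 can only be covered by Nakamura and Bakr, so that assignment is forced.
Picking the cheapest available technician for each shift independently would cost £265, but that ignores the shift limits.
An optimal schedule: Slot 1→Ghosh, Slot 2→Rivera, Slot 3→Ferraro, Slot 4→Nakamura+Bakr, Slot 5→Ferraro, Slot 6→Nakamura+Ghosh, Slot 7→Nakamura, Slot 8→Yoon+Ghosh, Slot 9→Yoon, Slot 10→Ferraro.
Total: 23 + 24 + 19 + 20 + 25 + 19 + 20 + 23 + 20 + 22 + 23 + 22 + 19 = £279.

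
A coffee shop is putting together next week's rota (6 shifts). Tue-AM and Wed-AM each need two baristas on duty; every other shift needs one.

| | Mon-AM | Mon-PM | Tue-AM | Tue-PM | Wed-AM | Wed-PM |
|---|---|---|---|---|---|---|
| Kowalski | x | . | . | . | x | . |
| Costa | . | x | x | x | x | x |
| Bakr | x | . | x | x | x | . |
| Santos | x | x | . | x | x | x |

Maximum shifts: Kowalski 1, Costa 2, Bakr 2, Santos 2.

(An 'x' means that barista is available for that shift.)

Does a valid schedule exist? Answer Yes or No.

Total capacity is 1+2+2+2 = 7 but 8 worker-slots are needed — infeasible.

No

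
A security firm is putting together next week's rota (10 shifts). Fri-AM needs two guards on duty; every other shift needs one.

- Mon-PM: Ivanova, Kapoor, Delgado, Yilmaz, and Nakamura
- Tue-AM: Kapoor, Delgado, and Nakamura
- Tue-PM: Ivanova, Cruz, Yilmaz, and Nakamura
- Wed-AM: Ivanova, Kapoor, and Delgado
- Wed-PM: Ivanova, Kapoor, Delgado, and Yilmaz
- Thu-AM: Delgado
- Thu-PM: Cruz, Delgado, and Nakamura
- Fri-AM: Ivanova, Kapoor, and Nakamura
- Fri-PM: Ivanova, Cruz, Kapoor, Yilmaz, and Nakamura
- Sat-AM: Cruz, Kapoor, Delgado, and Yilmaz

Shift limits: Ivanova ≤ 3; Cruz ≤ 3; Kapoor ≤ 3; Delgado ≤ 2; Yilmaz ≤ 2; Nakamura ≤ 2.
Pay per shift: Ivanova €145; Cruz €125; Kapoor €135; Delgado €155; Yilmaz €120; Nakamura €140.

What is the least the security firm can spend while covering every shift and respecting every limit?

Thu-AM can only be covered by Delgado, so that assignment is forced.
Picking the cheapest available guard for each shift independently would cost €1425, but that ignores the shift limits.
An optimal schedule: Mon-PM→Nakamura, Tue-AM→Kapoor, Tue-PM→Yilmaz, Wed-AM→Kapoor, Wed-PM→Yilmaz, Thu-AM→Delgado, Thu-PM→Cruz, Fri-AM→Kapoor+Nakamura, Fri-PM→Cruz, Sat-AM→Cruz.
Total: 140 + 135 + 120 + 135 + 120 + 155 + 125 + 135 + 140 + 125 + 125 = €1455.

€1455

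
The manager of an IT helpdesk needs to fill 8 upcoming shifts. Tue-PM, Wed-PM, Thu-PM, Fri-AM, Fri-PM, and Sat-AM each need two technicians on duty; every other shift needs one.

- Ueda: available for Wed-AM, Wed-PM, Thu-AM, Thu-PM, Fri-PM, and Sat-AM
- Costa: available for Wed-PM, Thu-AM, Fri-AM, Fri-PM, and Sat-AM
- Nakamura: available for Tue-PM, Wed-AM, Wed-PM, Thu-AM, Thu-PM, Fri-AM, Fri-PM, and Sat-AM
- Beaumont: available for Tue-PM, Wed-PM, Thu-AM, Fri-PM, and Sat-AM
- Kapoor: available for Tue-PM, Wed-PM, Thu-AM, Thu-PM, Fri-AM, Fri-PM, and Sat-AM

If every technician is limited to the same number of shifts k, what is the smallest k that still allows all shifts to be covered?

3

With 5 technicians and 14 worker-slots to fill, someone must work at least ⌈14/5⌉ = 3 shifts, so k ≥ 3.
k = 3 works: Tue-PM→Nakamura+Beaumont, Wed-AM→Ueda, Wed-PM→Costa+Beaumont, Thu-AM→Ueda, Thu-PM→Ueda+Nakamura, Fri-AM→Costa+Nakamura, Fri-PM→Costa+Kapoor, Sat-AM→Beaumont+Kapoor.
Loads: Ueda 3, Costa 3, Nakamura 3, Beaumont 3, Kapoor 2 — all ≤ 3.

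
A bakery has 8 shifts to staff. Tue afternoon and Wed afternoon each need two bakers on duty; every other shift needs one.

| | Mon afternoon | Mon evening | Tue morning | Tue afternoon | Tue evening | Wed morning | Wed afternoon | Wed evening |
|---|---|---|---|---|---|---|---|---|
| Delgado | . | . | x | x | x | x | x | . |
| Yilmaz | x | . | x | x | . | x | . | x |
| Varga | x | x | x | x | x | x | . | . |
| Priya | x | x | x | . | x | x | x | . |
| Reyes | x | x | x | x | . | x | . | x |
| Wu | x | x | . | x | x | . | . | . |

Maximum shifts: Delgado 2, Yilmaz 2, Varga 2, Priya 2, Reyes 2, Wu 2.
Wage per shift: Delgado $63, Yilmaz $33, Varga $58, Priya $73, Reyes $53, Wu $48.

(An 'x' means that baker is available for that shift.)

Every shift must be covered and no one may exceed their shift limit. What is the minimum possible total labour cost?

$520

Wed afternoon can only be covered by Delgado and Priya, so that assignment is forced.
Picking the cheapest available baker for each shift independently would cost $445, but that ignores the shift limits.
An optimal schedule: Mon afternoon→Yilmaz, Mon evening→Wu, Tue morning→Reyes, Tue afternoon→Reyes+Varga, Tue evening→Wu, Wed morning→Varga, Wed afternoon→Delgado+Priya, Wed evening→Yilmaz.
Total: 33 + 48 + 53 + 53 + 58 + 48 + 58 + 63 + 73 + 33 = $520.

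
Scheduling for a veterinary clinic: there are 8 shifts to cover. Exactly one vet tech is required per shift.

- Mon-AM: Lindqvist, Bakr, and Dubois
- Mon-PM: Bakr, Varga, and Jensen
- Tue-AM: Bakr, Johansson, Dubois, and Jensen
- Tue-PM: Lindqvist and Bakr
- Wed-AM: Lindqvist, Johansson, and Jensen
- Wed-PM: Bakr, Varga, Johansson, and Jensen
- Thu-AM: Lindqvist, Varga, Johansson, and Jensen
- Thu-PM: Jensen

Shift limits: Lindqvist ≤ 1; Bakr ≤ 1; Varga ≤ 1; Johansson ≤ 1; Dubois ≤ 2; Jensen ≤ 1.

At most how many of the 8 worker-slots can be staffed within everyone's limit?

Total capacity across all vet techs is 1+1+1+1+2+1 = 7, and 8 slots are needed, so at most 7 can be filled.
An assignment achieving 7: Mon-AM→Dubois, Mon-PM→Bakr, Tue-AM→Dubois, Tue-PM→Lindqvist, Wed-AM→Johansson, Wed-PM→Varga, Thu-PM→Jensen.
Loads: Lindqvist 1/1, Bakr 1/1, Varga 1/1, Johansson 1/1, Dubois 2/2, Jensen 1/1.

7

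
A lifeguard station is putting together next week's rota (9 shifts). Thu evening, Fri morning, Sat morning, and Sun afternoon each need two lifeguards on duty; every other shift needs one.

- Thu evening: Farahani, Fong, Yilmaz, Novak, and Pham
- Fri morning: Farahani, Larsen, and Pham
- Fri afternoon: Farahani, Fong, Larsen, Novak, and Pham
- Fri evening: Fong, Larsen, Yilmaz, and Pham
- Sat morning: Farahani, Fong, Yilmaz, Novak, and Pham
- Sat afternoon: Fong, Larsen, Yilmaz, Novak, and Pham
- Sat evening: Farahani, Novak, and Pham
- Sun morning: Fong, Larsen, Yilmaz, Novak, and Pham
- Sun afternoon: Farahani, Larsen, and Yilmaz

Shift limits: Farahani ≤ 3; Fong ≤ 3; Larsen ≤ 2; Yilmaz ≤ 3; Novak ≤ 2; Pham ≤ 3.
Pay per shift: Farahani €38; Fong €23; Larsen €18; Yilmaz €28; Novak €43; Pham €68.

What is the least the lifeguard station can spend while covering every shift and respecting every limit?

€389

Picking the cheapest available lifeguard for each shift independently would cost €314, but that ignores the shift limits.
An optimal schedule: Thu evening→Yilmaz+Novak, Fri morning→Farahani+Larsen, Fri afternoon→Fong, Fri evening→Fong, Sat morning→Yilmaz+Novak, Sat afternoon→Fong, Sat evening→Farahani, Sun morning→Yilmaz, Sun afternoon→Farahani+Larsen.
Total: 28 + 43 + 38 + 18 + 23 + 23 + 28 + 43 + 23 + 38 + 28 + 38 + 18 = €389.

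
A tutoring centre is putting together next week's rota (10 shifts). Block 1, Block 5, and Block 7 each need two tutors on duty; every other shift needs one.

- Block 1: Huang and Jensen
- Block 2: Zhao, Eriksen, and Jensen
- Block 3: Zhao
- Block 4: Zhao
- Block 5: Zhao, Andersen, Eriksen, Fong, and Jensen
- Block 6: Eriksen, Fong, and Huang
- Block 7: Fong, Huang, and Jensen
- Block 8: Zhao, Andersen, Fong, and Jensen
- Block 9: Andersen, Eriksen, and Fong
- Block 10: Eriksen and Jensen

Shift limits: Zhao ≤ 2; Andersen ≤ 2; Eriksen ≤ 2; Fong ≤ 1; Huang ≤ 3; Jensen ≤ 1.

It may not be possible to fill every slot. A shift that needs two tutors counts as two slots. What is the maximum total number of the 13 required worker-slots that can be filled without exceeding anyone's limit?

Total capacity across all tutors is 2+2+2+1+3+1 = 11, and 13 slots are needed, so at most 11 can be filled.
An assignment achieving 11: Block 1→Huang+Jensen, Block 2→Eriksen, Block 3→Zhao, Block 4→Zhao, Block 6→Huang, Block 7→Fong+Huang, Block 8→Andersen, Block 9→Andersen, Block 10→Eriksen.
Loads: Zhao 2/2, Andersen 2/2, Eriksen 2/2, Fong 1/1, Huang 3/3, Jensen 1/1.

11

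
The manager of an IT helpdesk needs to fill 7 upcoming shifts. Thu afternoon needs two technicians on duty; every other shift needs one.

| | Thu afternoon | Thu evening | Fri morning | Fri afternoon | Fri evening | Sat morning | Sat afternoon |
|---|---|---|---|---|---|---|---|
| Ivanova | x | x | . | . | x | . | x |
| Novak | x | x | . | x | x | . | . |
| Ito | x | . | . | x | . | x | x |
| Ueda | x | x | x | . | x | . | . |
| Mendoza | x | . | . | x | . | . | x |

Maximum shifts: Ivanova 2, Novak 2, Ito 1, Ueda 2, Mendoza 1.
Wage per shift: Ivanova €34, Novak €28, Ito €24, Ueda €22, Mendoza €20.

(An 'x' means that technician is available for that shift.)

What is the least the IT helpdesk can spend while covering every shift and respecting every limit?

€212

Fri morning can only be covered by Ueda, so that assignment is forced.
Sat morning can only be covered by Ito, so that assignment is forced.
Picking the cheapest available technician for each shift independently would cost €172, but that ignores the shift limits.
An optimal schedule: Thu afternoon→Novak+Ueda, Thu evening→Ivanova, Fri morning→Ueda, Fri afternoon→Novak, Fri evening→Ivanova, Sat morning→Ito, Sat afternoon→Mendoza.
Total: 28 + 22 + 34 + 22 + 28 + 34 + 24 + 20 = €212.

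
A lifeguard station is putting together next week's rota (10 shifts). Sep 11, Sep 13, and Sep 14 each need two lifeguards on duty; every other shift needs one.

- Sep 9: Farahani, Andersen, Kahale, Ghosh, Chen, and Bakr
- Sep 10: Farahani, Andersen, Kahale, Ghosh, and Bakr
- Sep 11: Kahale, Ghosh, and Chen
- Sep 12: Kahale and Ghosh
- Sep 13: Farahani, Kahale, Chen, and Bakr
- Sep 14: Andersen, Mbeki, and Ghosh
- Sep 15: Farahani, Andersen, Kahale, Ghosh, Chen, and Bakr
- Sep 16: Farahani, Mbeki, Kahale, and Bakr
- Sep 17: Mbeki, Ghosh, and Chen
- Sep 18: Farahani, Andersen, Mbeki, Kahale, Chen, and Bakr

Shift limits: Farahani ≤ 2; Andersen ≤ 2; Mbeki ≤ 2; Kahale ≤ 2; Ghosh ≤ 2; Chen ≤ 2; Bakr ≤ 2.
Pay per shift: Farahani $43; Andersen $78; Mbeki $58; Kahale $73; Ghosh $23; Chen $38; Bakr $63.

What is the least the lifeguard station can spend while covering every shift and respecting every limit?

Picking the cheapest available lifeguard for each shift independently would cost $419, but that ignores the shift limits.
An optimal schedule: Sep 9→Bakr, Sep 10→Farahani, Sep 11→Ghosh+Chen, Sep 12→Ghosh, Sep 13→Bakr+Kahale, Sep 14→Mbeki+Andersen, Sep 15→Kahale, Sep 16→Farahani, Sep 17→Chen, Sep 18→Mbeki.
Total: 63 + 43 + 23 + 38 + 23 + 63 + 73 + 58 + 78 + 73 + 43 + 38 + 58 = $674.

$674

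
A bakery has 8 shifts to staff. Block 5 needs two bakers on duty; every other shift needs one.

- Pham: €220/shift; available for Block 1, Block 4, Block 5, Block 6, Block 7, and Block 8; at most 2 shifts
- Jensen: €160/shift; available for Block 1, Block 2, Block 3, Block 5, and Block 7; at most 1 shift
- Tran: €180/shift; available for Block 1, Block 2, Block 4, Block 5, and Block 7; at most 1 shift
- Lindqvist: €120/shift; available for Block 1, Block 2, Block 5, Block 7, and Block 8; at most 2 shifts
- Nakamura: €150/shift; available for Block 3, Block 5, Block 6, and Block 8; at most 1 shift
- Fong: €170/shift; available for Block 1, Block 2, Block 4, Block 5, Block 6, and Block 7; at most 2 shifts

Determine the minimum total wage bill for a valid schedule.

Picking the cheapest available baker for each shift independently would cost €1220, but that ignores the shift limits.
An optimal schedule: Block 1→Lindqvist, Block 2→Tran, Block 3→Jensen, Block 4→Pham, Block 5→Nakamura+Fong, Block 6→Pham, Block 7→Fong, Block 8→Lindqvist.
Total: 120 + 180 + 160 + 220 + 150 + 170 + 220 + 170 + 120 = €1510.

€1510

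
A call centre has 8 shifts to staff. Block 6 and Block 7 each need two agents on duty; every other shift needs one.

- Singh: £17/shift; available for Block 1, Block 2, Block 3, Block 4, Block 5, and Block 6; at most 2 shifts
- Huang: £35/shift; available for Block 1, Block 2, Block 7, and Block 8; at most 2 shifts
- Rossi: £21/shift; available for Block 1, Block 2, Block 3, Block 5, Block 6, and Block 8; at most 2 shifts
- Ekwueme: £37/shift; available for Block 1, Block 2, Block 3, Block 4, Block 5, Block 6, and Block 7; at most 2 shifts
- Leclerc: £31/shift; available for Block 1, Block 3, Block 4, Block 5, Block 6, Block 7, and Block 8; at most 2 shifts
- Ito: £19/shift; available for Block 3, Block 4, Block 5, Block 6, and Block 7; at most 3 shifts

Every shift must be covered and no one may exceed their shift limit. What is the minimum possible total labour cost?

£230

Picking the cheapest available agent for each shift independently would cost £192, but that ignores the shift limits.
An optimal schedule: Block 1→Rossi, Block 2→Singh, Block 3→Ito, Block 4→Singh, Block 5→Ito, Block 6→Ito+Leclerc, Block 7→Leclerc+Huang, Block 8→Rossi.
Total: 21 + 17 + 19 + 17 + 19 + 19 + 31 + 31 + 35 + 21 = £230.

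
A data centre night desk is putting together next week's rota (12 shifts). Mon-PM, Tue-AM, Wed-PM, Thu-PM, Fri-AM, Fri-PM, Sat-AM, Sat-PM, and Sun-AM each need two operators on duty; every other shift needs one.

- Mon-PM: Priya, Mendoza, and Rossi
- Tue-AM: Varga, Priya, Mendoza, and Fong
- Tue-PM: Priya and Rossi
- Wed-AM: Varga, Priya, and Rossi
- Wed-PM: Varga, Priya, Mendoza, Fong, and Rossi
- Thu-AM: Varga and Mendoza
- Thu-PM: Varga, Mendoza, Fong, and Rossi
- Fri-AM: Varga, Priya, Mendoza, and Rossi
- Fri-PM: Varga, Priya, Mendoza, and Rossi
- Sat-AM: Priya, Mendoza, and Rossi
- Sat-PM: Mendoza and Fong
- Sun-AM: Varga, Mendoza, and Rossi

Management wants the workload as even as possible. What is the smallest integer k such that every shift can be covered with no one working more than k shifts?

With 5 operators and 21 worker-slots to fill, someone must work at least ⌈21/5⌉ = 5 shifts, so k ≥ 5.
k = 5 works: Mon-PM→Priya+Mendoza, Tue-AM→Varga+Priya, Tue-PM→Priya, Wed-AM→Varga, Wed-PM→Fong+Rossi, Thu-AM→Varga, Thu-PM→Varga+Fong, Fri-AM→Priya+Rossi, Fri-PM→Mendoza+Rossi, Sat-AM→Priya+Mendoza, Sat-PM→Mendoza+Fong, Sun-AM→Varga+Mendoza.
Loads: Varga 5, Priya 5, Mendoza 5, Fong 3, Rossi 3 — all ≤ 5.

5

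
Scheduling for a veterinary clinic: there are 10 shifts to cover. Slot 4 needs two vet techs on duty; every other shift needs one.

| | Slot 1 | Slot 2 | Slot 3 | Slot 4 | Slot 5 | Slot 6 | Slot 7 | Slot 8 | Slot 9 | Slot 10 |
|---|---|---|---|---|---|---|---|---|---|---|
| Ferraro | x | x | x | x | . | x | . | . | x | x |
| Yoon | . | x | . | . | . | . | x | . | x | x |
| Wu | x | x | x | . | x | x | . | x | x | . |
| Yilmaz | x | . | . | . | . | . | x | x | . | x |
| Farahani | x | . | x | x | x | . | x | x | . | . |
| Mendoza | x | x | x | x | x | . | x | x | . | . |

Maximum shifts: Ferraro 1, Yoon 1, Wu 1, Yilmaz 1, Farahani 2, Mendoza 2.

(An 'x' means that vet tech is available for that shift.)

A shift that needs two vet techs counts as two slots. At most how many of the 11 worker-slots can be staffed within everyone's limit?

8

Total capacity across all vet techs is 1+1+1+1+2+2 = 8, and 11 slots are needed, so at most 8 can be filled.
An assignment achieving 8: Slot 2→Mendoza, Slot 3→Farahani, Slot 4→Farahani+Mendoza, Slot 5→Wu, Slot 6→Ferraro, Slot 9→Yoon, Slot 10→Yilmaz.
Loads: Ferraro 1/1, Yoon 1/1, Wu 1/1, Yilmaz 1/1, Farahani 2/2, Mendoza 2/2.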